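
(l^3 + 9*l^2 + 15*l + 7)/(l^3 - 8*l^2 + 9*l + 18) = (l^2 + 8*l + 7)/(l^2 - 9*l + 18)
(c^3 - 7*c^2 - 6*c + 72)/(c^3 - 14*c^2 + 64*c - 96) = (c + 3)/(c - 4)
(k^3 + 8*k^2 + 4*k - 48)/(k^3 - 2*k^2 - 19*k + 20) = (k^2 + 4*k - 12)/(k^2 - 6*k + 5)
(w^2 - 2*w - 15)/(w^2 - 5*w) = (w + 3)/w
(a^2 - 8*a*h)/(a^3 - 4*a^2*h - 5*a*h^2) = (-a + 8*h)/(-a^2 + 4*a*h + 5*h^2)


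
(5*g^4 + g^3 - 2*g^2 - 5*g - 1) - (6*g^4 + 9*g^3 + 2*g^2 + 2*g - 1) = -g^4 - 8*g^3 - 4*g^2 - 7*g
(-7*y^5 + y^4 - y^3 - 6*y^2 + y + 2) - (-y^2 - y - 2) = -7*y^5 + y^4 - y^3 - 5*y^2 + 2*y + 4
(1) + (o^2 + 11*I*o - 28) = o^2 + 11*I*o - 27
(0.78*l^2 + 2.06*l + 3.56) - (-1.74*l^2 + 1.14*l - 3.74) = 2.52*l^2 + 0.92*l + 7.3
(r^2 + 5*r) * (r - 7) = r^3 - 2*r^2 - 35*r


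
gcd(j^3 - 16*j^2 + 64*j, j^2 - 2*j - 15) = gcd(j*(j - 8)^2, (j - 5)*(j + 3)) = 1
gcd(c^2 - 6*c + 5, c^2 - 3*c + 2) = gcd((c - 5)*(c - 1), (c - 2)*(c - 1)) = c - 1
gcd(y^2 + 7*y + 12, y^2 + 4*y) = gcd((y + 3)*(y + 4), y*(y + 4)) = y + 4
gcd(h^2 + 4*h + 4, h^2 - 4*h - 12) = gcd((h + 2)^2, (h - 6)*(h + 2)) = h + 2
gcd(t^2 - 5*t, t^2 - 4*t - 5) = t - 5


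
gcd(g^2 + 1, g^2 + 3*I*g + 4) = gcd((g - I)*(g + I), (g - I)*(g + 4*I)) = g - I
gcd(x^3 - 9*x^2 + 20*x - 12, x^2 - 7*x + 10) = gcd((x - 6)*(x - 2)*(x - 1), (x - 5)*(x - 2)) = x - 2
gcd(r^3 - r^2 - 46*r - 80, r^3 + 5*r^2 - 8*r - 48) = 1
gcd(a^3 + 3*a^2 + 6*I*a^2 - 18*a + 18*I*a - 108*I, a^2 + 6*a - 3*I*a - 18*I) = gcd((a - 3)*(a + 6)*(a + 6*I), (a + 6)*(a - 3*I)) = a + 6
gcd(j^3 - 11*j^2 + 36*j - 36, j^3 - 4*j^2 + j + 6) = j^2 - 5*j + 6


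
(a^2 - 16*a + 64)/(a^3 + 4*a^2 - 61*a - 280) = (a - 8)/(a^2 + 12*a + 35)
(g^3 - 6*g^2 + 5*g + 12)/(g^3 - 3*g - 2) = (g^2 - 7*g + 12)/(g^2 - g - 2)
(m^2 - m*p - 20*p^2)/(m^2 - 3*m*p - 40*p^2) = (-m^2 + m*p + 20*p^2)/(-m^2 + 3*m*p + 40*p^2)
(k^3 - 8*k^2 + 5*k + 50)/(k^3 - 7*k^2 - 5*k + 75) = (k + 2)/(k + 3)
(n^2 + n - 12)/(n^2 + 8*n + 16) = (n - 3)/(n + 4)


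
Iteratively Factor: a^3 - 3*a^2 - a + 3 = (a - 1)*(a^2 - 2*a - 3) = (a - 3)*(a - 1)*(a + 1)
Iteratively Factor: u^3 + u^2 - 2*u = (u)*(u^2 + u - 2) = u*(u + 2)*(u - 1)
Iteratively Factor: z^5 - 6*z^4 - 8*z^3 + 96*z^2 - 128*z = (z - 2)*(z^4 - 4*z^3 - 16*z^2 + 64*z) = z*(z - 2)*(z^3 - 4*z^2 - 16*z + 64) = z*(z - 4)*(z - 2)*(z^2 - 16) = z*(z - 4)*(z - 2)*(z + 4)*(z - 4)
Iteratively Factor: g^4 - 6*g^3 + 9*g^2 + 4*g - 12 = (g - 2)*(g^3 - 4*g^2 + g + 6) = (g - 2)^2*(g^2 - 2*g - 3) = (g - 2)^2*(g + 1)*(g - 3)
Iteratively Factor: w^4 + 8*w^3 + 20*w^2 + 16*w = (w + 2)*(w^3 + 6*w^2 + 8*w) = (w + 2)*(w + 4)*(w^2 + 2*w) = (w + 2)^2*(w + 4)*(w)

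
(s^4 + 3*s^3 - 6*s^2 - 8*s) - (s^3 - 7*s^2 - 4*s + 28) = s^4 + 2*s^3 + s^2 - 4*s - 28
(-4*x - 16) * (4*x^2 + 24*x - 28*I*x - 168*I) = -16*x^3 - 160*x^2 + 112*I*x^2 - 384*x + 1120*I*x + 2688*I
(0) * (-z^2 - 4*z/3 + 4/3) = 0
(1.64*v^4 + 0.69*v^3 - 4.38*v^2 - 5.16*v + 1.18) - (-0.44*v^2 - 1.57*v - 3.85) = 1.64*v^4 + 0.69*v^3 - 3.94*v^2 - 3.59*v + 5.03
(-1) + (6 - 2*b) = 5 - 2*b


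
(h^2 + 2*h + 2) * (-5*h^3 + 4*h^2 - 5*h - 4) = -5*h^5 - 6*h^4 - 7*h^3 - 6*h^2 - 18*h - 8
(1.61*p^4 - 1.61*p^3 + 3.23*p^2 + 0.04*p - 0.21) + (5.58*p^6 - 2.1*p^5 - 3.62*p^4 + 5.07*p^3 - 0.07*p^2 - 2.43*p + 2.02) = 5.58*p^6 - 2.1*p^5 - 2.01*p^4 + 3.46*p^3 + 3.16*p^2 - 2.39*p + 1.81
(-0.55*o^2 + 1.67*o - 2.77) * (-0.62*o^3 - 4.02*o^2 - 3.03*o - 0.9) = 0.341*o^5 + 1.1756*o^4 - 3.3295*o^3 + 6.5703*o^2 + 6.8901*o + 2.493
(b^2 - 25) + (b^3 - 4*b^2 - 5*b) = b^3 - 3*b^2 - 5*b - 25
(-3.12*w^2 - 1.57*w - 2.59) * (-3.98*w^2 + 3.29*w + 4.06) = 12.4176*w^4 - 4.0162*w^3 - 7.5243*w^2 - 14.8953*w - 10.5154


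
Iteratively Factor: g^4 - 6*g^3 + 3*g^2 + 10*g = (g + 1)*(g^3 - 7*g^2 + 10*g) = (g - 2)*(g + 1)*(g^2 - 5*g) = (g - 5)*(g - 2)*(g + 1)*(g)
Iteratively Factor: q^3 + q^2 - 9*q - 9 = (q + 1)*(q^2 - 9) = (q - 3)*(q + 1)*(q + 3)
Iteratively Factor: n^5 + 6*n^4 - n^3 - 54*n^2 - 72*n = (n + 2)*(n^4 + 4*n^3 - 9*n^2 - 36*n) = (n - 3)*(n + 2)*(n^3 + 7*n^2 + 12*n) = n*(n - 3)*(n + 2)*(n^2 + 7*n + 12) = n*(n - 3)*(n + 2)*(n + 3)*(n + 4)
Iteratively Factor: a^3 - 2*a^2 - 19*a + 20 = (a + 4)*(a^2 - 6*a + 5) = (a - 5)*(a + 4)*(a - 1)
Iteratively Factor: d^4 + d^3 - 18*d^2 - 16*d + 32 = (d - 4)*(d^3 + 5*d^2 + 2*d - 8) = (d - 4)*(d + 4)*(d^2 + d - 2) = (d - 4)*(d + 2)*(d + 4)*(d - 1)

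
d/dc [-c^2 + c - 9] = 1 - 2*c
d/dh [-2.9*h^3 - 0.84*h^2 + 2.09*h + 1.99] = -8.7*h^2 - 1.68*h + 2.09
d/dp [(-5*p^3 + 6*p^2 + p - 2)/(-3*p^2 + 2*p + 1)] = 5*(3*p^2 + 2*p + 1)/(9*p^2 + 6*p + 1)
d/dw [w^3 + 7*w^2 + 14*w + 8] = 3*w^2 + 14*w + 14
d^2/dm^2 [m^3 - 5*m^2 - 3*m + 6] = 6*m - 10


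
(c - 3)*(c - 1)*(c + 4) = c^3 - 13*c + 12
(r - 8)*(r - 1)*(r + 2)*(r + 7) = r^4 - 59*r^2 - 54*r + 112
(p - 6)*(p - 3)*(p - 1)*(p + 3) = p^4 - 7*p^3 - 3*p^2 + 63*p - 54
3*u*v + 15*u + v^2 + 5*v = (3*u + v)*(v + 5)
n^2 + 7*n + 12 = (n + 3)*(n + 4)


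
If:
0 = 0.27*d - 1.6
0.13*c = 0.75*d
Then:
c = 34.19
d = 5.93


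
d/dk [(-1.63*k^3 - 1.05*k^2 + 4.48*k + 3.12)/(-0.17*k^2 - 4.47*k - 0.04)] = (0.2771*k^4 + 14.5722*k^3 + 5.6507*k^2 + 1.1448*k + 13.7672)/(0.0289*k^4 + 1.5198*k^3 + 19.9945*k^2 + 0.3576*k + 0.0016)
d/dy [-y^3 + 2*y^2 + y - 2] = -3*y^2 + 4*y + 1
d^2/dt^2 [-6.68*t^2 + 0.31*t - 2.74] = -13.3600000000000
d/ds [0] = 0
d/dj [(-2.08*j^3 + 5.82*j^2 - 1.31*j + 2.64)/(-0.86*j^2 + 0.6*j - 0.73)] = (1.7888*j^4 - 2.496*j^3 + 6.9206*j^2 - 3.9564*j - 0.6277)/(0.7396*j^4 - 1.032*j^3 + 1.6156*j^2 - 0.876*j + 0.5329)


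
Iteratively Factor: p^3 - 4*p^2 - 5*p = (p)*(p^2 - 4*p - 5) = p*(p - 5)*(p + 1)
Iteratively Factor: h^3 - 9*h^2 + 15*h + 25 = (h - 5)*(h^2 - 4*h - 5) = (h - 5)^2*(h + 1)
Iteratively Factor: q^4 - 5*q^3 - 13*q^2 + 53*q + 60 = (q + 3)*(q^3 - 8*q^2 + 11*q + 20) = (q + 1)*(q + 3)*(q^2 - 9*q + 20) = (q - 5)*(q + 1)*(q + 3)*(q - 4)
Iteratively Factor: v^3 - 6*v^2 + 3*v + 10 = (v - 5)*(v^2 - v - 2) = (v - 5)*(v + 1)*(v - 2)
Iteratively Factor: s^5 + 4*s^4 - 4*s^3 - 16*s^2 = (s)*(s^4 + 4*s^3 - 4*s^2 - 16*s) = s^2*(s^3 + 4*s^2 - 4*s - 16) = s^2*(s + 4)*(s^2 - 4) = s^2*(s - 2)*(s + 4)*(s + 2)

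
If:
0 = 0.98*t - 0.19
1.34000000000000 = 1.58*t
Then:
No Solution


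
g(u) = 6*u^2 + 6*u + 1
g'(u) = 12*u + 6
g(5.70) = 230.14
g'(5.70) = 74.40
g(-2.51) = 23.74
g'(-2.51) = -24.12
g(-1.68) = 7.85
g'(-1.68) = -14.16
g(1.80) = 31.24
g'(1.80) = 27.60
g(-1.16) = 2.11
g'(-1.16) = -7.92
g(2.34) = 47.89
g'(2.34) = 34.08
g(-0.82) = 0.11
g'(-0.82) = -3.84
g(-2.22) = 17.25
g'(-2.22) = -20.64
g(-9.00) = 433.00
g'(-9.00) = -102.00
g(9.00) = 541.00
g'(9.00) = 114.00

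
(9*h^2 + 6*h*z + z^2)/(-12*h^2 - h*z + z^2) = (3*h + z)/(-4*h + z)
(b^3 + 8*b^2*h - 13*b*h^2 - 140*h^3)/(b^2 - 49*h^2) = (b^2 + b*h - 20*h^2)/(b - 7*h)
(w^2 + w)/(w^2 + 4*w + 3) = w/(w + 3)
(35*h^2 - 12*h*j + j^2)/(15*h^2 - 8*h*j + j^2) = (7*h - j)/(3*h - j)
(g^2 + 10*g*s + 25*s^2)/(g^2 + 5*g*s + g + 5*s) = (g + 5*s)/(g + 1)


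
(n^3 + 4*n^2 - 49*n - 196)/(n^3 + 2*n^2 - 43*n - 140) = (n + 7)/(n + 5)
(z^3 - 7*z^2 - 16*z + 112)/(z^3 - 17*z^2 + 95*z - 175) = (z^2 - 16)/(z^2 - 10*z + 25)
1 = 1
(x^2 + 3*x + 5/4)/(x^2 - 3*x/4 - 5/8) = 2*(2*x + 5)/(4*x - 5)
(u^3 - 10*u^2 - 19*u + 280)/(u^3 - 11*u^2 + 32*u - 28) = (u^2 - 3*u - 40)/(u^2 - 4*u + 4)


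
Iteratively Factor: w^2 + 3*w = (w)*(w + 3)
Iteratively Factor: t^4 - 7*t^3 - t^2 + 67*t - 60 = (t + 3)*(t^3 - 10*t^2 + 29*t - 20) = (t - 1)*(t + 3)*(t^2 - 9*t + 20) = (t - 5)*(t - 1)*(t + 3)*(t - 4)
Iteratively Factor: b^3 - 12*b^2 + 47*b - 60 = (b - 4)*(b^2 - 8*b + 15) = (b - 4)*(b - 3)*(b - 5)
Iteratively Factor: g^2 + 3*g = (g + 3)*(g)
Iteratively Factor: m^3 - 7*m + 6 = (m - 2)*(m^2 + 2*m - 3) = (m - 2)*(m - 1)*(m + 3)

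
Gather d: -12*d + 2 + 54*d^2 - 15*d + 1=54*d^2 - 27*d + 3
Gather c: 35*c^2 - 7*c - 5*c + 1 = 35*c^2 - 12*c + 1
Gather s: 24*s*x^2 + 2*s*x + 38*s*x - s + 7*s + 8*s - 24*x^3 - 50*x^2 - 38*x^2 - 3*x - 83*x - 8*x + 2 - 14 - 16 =s*(24*x^2 + 40*x + 14) - 24*x^3 - 88*x^2 - 94*x - 28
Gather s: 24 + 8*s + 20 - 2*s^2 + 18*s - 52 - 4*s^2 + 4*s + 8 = -6*s^2 + 30*s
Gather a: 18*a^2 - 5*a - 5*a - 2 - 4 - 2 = 18*a^2 - 10*a - 8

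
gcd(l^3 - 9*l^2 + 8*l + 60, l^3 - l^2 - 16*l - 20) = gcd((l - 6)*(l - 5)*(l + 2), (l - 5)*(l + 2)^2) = l^2 - 3*l - 10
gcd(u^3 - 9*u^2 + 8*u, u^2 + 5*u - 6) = u - 1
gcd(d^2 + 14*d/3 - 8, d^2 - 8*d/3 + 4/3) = 1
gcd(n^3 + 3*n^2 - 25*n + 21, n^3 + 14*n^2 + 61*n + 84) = n + 7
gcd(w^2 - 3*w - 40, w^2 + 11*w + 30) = w + 5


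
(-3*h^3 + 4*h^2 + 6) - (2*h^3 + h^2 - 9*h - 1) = -5*h^3 + 3*h^2 + 9*h + 7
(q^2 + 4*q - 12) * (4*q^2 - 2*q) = 4*q^4 + 14*q^3 - 56*q^2 + 24*q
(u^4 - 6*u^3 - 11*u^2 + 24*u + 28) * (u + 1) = u^5 - 5*u^4 - 17*u^3 + 13*u^2 + 52*u + 28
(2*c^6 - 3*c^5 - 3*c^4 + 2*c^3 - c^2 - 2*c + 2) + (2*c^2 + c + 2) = 2*c^6 - 3*c^5 - 3*c^4 + 2*c^3 + c^2 - c + 4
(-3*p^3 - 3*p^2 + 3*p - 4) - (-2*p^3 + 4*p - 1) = -p^3 - 3*p^2 - p - 3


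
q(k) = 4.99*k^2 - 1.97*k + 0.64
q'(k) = 9.98*k - 1.97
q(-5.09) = 139.95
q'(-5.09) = -52.77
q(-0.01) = 0.66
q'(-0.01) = -2.07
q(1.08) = 4.33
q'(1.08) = 8.81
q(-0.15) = 1.05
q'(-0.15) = -3.47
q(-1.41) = 13.34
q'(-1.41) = -16.04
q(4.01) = 72.98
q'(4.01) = 38.05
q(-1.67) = 17.85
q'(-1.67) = -18.64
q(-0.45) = 2.54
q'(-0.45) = -6.46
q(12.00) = 695.56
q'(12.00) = 117.79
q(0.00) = 0.64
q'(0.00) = -1.97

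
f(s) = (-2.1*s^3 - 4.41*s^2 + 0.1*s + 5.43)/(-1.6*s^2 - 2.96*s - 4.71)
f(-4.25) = -4.12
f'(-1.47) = -0.15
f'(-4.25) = 1.54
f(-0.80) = -1.07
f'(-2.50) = 1.37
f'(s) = (3.2*s + 2.96)*(-2.1*s^3 - 4.41*s^2 + 0.1*s + 5.43)/(-1.6*s^2 - 2.96*s - 4.71)^2 + (-6.3*s^2 - 8.82*s + 0.1)/(-1.6*s^2 - 2.96*s - 4.71)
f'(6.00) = 1.40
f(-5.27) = -5.66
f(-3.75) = -3.34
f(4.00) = 4.72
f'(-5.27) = 1.48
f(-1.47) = -0.64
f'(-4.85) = 1.51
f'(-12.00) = 1.35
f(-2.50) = -1.43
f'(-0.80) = -0.80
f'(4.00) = 1.46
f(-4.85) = -5.03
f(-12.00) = -15.02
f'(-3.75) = 1.57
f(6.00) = 7.57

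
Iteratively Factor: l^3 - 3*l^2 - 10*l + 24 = (l - 4)*(l^2 + l - 6) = (l - 4)*(l + 3)*(l - 2)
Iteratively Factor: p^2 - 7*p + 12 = (p - 4)*(p - 3)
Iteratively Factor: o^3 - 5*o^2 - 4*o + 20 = (o - 2)*(o^2 - 3*o - 10) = (o - 5)*(o - 2)*(o + 2)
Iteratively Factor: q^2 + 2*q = (q)*(q + 2)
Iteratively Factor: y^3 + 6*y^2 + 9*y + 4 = (y + 4)*(y^2 + 2*y + 1) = (y + 1)*(y + 4)*(y + 1)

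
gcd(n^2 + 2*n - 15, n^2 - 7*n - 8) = 1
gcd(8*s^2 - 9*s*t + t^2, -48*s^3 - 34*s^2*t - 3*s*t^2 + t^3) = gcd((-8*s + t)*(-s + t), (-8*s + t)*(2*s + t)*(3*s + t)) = 8*s - t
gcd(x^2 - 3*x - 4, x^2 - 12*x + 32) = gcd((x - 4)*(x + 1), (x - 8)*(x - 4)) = x - 4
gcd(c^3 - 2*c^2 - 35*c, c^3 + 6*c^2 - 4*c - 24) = 1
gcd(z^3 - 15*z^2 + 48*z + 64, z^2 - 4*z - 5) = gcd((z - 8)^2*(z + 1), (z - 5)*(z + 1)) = z + 1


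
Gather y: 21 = 21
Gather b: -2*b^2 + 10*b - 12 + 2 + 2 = -2*b^2 + 10*b - 8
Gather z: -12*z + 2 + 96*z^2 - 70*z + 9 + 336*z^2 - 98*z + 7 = 432*z^2 - 180*z + 18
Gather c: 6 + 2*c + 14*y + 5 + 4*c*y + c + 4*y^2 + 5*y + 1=c*(4*y + 3) + 4*y^2 + 19*y + 12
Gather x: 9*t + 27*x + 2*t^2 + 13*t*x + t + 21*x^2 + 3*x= 2*t^2 + 10*t + 21*x^2 + x*(13*t + 30)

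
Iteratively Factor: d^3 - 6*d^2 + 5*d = (d)*(d^2 - 6*d + 5) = d*(d - 1)*(d - 5)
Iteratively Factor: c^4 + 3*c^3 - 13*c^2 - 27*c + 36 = (c + 4)*(c^3 - c^2 - 9*c + 9) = (c + 3)*(c + 4)*(c^2 - 4*c + 3) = (c - 1)*(c + 3)*(c + 4)*(c - 3)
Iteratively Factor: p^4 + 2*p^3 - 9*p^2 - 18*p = (p + 2)*(p^3 - 9*p) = (p + 2)*(p + 3)*(p^2 - 3*p) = p*(p + 2)*(p + 3)*(p - 3)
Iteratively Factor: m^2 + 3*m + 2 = (m + 1)*(m + 2)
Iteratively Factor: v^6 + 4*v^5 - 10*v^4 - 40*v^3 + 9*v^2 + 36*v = (v - 1)*(v^5 + 5*v^4 - 5*v^3 - 45*v^2 - 36*v) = (v - 1)*(v + 1)*(v^4 + 4*v^3 - 9*v^2 - 36*v) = (v - 1)*(v + 1)*(v + 3)*(v^3 + v^2 - 12*v) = (v - 3)*(v - 1)*(v + 1)*(v + 3)*(v^2 + 4*v) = (v - 3)*(v - 1)*(v + 1)*(v + 3)*(v + 4)*(v)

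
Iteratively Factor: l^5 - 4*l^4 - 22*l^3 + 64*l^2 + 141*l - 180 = (l + 3)*(l^4 - 7*l^3 - l^2 + 67*l - 60) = (l - 4)*(l + 3)*(l^3 - 3*l^2 - 13*l + 15) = (l - 4)*(l + 3)^2*(l^2 - 6*l + 5) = (l - 4)*(l - 1)*(l + 3)^2*(l - 5)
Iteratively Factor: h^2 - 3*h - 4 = (h + 1)*(h - 4)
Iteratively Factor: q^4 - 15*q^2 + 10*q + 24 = (q - 3)*(q^3 + 3*q^2 - 6*q - 8) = (q - 3)*(q + 4)*(q^2 - q - 2) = (q - 3)*(q + 1)*(q + 4)*(q - 2)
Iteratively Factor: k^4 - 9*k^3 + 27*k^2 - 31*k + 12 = (k - 1)*(k^3 - 8*k^2 + 19*k - 12) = (k - 4)*(k - 1)*(k^2 - 4*k + 3) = (k - 4)*(k - 3)*(k - 1)*(k - 1)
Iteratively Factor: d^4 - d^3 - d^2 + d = (d)*(d^3 - d^2 - d + 1) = d*(d - 1)*(d^2 - 1) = d*(d - 1)^2*(d + 1)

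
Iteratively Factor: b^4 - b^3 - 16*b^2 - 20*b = (b + 2)*(b^3 - 3*b^2 - 10*b) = b*(b + 2)*(b^2 - 3*b - 10) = b*(b + 2)^2*(b - 5)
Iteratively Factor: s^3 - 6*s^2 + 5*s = (s)*(s^2 - 6*s + 5) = s*(s - 1)*(s - 5)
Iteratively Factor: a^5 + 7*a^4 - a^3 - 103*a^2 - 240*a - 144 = (a + 3)*(a^4 + 4*a^3 - 13*a^2 - 64*a - 48) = (a - 4)*(a + 3)*(a^3 + 8*a^2 + 19*a + 12) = (a - 4)*(a + 1)*(a + 3)*(a^2 + 7*a + 12) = (a - 4)*(a + 1)*(a + 3)^2*(a + 4)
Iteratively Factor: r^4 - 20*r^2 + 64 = (r + 2)*(r^3 - 2*r^2 - 16*r + 32) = (r - 2)*(r + 2)*(r^2 - 16) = (r - 4)*(r - 2)*(r + 2)*(r + 4)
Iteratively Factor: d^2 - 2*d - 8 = (d - 4)*(d + 2)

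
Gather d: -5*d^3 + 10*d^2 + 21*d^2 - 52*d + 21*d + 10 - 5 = -5*d^3 + 31*d^2 - 31*d + 5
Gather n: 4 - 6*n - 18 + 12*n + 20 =6*n + 6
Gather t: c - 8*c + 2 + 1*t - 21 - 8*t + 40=-7*c - 7*t + 21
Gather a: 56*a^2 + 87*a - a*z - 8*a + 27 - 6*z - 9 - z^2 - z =56*a^2 + a*(79 - z) - z^2 - 7*z + 18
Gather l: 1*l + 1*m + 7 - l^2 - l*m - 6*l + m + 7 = -l^2 + l*(-m - 5) + 2*m + 14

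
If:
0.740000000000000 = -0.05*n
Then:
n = -14.80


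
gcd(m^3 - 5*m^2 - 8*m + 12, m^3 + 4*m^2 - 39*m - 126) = m - 6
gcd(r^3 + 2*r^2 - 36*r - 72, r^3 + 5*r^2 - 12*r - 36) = r^2 + 8*r + 12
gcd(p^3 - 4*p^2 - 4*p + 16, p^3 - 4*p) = p^2 - 4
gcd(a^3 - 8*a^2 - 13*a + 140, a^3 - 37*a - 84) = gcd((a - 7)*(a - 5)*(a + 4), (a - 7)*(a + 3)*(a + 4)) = a^2 - 3*a - 28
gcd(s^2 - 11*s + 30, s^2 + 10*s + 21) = 1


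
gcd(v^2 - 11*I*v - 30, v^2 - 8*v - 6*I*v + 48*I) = v - 6*I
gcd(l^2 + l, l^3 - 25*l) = l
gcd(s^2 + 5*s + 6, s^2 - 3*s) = 1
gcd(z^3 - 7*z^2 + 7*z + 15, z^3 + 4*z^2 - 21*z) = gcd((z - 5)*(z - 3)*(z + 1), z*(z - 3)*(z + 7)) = z - 3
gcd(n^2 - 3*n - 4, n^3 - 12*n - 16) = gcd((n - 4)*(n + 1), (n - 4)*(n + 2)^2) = n - 4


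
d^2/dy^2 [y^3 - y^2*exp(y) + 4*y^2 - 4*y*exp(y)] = -y^2*exp(y) - 8*y*exp(y) + 6*y - 10*exp(y) + 8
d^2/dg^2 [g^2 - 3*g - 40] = 2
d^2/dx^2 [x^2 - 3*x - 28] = 2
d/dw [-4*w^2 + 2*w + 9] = 2 - 8*w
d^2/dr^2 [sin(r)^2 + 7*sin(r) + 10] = -7*sin(r) + 2*cos(2*r)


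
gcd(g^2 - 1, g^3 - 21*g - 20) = g + 1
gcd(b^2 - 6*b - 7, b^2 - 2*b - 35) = b - 7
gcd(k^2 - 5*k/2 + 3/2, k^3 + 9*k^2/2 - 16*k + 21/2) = k^2 - 5*k/2 + 3/2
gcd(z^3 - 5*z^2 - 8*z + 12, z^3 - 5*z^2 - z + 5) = z - 1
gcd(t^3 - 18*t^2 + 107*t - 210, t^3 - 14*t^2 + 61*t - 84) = t - 7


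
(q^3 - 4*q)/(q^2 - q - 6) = q*(q - 2)/(q - 3)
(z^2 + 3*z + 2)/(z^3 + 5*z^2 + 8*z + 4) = 1/(z + 2)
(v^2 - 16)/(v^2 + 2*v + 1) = (v^2 - 16)/(v^2 + 2*v + 1)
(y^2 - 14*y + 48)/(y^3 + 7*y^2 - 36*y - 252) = (y - 8)/(y^2 + 13*y + 42)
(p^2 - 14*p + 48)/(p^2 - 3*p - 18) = (p - 8)/(p + 3)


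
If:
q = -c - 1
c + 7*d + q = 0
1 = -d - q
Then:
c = 1/7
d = 1/7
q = -8/7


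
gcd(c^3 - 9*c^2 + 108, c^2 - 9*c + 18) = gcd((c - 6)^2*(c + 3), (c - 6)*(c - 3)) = c - 6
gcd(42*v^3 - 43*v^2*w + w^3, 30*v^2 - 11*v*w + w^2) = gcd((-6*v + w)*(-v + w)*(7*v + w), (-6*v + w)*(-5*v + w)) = 6*v - w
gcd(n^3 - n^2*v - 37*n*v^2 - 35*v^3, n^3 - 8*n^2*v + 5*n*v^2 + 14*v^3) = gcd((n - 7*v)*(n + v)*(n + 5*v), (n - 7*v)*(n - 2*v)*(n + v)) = -n^2 + 6*n*v + 7*v^2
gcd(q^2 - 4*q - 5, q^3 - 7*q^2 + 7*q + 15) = q^2 - 4*q - 5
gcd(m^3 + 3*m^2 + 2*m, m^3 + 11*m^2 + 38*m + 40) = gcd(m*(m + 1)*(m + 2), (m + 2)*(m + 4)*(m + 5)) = m + 2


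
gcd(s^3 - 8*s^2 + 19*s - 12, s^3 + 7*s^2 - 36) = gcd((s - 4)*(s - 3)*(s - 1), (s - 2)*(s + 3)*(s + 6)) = 1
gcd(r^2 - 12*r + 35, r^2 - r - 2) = 1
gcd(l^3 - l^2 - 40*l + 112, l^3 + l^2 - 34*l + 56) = l^2 + 3*l - 28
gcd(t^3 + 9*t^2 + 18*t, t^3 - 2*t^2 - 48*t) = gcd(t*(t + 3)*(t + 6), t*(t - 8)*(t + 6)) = t^2 + 6*t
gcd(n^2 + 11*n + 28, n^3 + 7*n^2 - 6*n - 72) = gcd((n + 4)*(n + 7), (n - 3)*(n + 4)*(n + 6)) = n + 4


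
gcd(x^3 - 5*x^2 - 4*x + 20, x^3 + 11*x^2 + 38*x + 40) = x + 2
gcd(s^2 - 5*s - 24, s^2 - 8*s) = s - 8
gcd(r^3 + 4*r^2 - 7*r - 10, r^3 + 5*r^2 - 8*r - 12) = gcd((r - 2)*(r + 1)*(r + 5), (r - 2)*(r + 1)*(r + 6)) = r^2 - r - 2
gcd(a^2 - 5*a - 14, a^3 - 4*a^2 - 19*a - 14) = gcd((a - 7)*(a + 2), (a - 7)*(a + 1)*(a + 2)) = a^2 - 5*a - 14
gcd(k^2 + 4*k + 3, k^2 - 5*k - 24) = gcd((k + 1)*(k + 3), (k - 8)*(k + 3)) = k + 3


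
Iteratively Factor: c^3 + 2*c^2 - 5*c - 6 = (c + 3)*(c^2 - c - 2) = (c - 2)*(c + 3)*(c + 1)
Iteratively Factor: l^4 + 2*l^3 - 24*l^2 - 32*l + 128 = (l - 2)*(l^3 + 4*l^2 - 16*l - 64) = (l - 2)*(l + 4)*(l^2 - 16) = (l - 2)*(l + 4)^2*(l - 4)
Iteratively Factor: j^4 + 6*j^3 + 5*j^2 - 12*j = (j + 4)*(j^3 + 2*j^2 - 3*j) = (j - 1)*(j + 4)*(j^2 + 3*j) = (j - 1)*(j + 3)*(j + 4)*(j)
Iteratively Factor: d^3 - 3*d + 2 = (d - 1)*(d^2 + d - 2) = (d - 1)^2*(d + 2)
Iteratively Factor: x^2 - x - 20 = (x + 4)*(x - 5)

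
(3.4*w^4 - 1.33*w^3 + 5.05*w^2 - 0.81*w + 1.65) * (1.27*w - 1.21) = 4.318*w^5 - 5.8031*w^4 + 8.0228*w^3 - 7.1392*w^2 + 3.0756*w - 1.9965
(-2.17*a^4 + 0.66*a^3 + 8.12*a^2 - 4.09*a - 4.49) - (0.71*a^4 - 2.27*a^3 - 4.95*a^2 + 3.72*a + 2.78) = -2.88*a^4 + 2.93*a^3 + 13.07*a^2 - 7.81*a - 7.27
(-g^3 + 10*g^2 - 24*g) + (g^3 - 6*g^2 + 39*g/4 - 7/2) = 4*g^2 - 57*g/4 - 7/2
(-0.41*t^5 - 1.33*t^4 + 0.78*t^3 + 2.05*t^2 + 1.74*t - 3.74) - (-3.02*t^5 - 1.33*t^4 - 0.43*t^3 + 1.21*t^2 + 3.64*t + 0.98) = 2.61*t^5 + 1.21*t^3 + 0.84*t^2 - 1.9*t - 4.72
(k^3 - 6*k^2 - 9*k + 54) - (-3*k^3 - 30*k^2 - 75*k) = 4*k^3 + 24*k^2 + 66*k + 54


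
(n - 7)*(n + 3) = n^2 - 4*n - 21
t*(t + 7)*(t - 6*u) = t^3 - 6*t^2*u + 7*t^2 - 42*t*u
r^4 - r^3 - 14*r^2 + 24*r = r*(r - 3)*(r - 2)*(r + 4)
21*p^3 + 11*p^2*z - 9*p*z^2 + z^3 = (-7*p + z)*(-3*p + z)*(p + z)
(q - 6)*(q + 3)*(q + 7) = q^3 + 4*q^2 - 39*q - 126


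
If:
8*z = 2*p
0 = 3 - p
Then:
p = 3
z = 3/4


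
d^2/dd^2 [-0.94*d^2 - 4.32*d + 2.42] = -1.88000000000000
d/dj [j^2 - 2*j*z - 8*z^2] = 2*j - 2*z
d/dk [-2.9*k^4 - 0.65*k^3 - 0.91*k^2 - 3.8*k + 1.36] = -11.6*k^3 - 1.95*k^2 - 1.82*k - 3.8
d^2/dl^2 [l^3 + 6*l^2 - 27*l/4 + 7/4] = 6*l + 12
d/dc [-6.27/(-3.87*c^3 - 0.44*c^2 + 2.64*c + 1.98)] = (-72.7947*c^2 - 5.5176*c + 16.5528)/(3.87*c^3 + 0.44*c^2 - 2.64*c - 1.98)^2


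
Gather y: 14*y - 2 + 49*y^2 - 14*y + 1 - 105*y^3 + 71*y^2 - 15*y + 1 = -105*y^3 + 120*y^2 - 15*y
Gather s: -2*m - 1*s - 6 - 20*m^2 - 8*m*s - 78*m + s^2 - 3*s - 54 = -20*m^2 - 80*m + s^2 + s*(-8*m - 4) - 60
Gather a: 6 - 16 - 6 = -16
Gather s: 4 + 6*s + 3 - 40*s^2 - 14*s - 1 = -40*s^2 - 8*s + 6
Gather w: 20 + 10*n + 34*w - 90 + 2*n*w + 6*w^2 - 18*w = 10*n + 6*w^2 + w*(2*n + 16) - 70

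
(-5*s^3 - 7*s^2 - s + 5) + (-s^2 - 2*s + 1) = -5*s^3 - 8*s^2 - 3*s + 6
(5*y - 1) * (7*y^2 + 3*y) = 35*y^3 + 8*y^2 - 3*y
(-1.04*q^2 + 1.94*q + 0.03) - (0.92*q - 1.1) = -1.04*q^2 + 1.02*q + 1.13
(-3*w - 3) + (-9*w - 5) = -12*w - 8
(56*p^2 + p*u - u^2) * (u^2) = 56*p^2*u^2 + p*u^3 - u^4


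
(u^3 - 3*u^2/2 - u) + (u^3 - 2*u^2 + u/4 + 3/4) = 2*u^3 - 7*u^2/2 - 3*u/4 + 3/4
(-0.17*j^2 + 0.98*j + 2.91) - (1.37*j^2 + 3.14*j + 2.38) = -1.54*j^2 - 2.16*j + 0.53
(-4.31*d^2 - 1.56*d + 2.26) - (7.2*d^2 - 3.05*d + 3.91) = -11.51*d^2 + 1.49*d - 1.65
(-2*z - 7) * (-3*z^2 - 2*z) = 6*z^3 + 25*z^2 + 14*z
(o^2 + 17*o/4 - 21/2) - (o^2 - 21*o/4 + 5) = 19*o/2 - 31/2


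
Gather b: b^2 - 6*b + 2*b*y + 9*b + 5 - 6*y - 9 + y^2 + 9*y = b^2 + b*(2*y + 3) + y^2 + 3*y - 4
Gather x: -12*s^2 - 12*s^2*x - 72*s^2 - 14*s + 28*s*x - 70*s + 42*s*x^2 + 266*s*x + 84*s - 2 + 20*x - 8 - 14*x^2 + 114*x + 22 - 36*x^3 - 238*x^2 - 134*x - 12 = -84*s^2 - 36*x^3 + x^2*(42*s - 252) + x*(-12*s^2 + 294*s)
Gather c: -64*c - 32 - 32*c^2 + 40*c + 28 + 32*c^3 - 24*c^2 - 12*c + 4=32*c^3 - 56*c^2 - 36*c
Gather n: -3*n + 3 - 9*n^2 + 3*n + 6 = 9 - 9*n^2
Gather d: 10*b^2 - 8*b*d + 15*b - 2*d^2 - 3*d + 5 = 10*b^2 + 15*b - 2*d^2 + d*(-8*b - 3) + 5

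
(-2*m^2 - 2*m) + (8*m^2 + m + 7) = 6*m^2 - m + 7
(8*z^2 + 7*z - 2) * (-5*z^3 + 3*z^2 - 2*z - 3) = -40*z^5 - 11*z^4 + 15*z^3 - 44*z^2 - 17*z + 6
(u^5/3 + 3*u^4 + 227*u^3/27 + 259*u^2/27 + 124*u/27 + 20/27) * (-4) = -4*u^5/3 - 12*u^4 - 908*u^3/27 - 1036*u^2/27 - 496*u/27 - 80/27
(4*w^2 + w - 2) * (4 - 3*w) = -12*w^3 + 13*w^2 + 10*w - 8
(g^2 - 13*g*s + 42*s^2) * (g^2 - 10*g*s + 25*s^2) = g^4 - 23*g^3*s + 197*g^2*s^2 - 745*g*s^3 + 1050*s^4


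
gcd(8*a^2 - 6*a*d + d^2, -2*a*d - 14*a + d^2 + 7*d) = 2*a - d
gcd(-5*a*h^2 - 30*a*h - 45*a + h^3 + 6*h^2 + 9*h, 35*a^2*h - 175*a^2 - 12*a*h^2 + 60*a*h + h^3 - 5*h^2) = 5*a - h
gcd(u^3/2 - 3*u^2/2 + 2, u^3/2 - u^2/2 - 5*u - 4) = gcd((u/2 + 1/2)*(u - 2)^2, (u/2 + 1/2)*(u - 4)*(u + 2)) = u + 1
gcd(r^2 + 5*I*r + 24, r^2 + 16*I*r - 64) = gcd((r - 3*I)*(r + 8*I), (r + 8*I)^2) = r + 8*I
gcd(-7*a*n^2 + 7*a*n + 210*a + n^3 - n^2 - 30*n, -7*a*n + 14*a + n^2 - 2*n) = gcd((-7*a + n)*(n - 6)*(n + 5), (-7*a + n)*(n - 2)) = 7*a - n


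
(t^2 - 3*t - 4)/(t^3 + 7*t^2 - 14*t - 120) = (t + 1)/(t^2 + 11*t + 30)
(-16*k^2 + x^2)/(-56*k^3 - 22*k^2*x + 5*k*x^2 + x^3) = (4*k + x)/(14*k^2 + 9*k*x + x^2)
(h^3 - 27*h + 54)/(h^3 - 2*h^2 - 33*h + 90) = (h - 3)/(h - 5)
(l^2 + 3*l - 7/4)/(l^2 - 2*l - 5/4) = (-4*l^2 - 12*l + 7)/(-4*l^2 + 8*l + 5)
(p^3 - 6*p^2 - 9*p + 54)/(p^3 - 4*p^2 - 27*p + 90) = (p + 3)/(p + 5)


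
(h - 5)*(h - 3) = h^2 - 8*h + 15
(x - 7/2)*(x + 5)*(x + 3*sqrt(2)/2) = x^3 + 3*x^2/2 + 3*sqrt(2)*x^2/2 - 35*x/2 + 9*sqrt(2)*x/4 - 105*sqrt(2)/4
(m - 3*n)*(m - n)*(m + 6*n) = m^3 + 2*m^2*n - 21*m*n^2 + 18*n^3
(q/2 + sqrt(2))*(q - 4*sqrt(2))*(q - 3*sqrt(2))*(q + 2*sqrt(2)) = q^4/2 - 3*sqrt(2)*q^3/2 - 12*q^2 + 20*sqrt(2)*q + 96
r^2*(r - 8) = r^3 - 8*r^2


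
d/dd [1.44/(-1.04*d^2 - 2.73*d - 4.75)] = (2.9952*d + 3.9312)/(1.04*d^2 + 2.73*d + 4.75)^2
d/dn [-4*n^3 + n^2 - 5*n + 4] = -12*n^2 + 2*n - 5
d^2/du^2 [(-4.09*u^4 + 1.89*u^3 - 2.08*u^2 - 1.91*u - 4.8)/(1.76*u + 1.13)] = (-76.015104*u^4 - 118.438144*u^3 - 40.11726*u^2 + 14.480046*u - 27.451648)/(5.451776*u^3 + 10.500864*u^2 + 6.742032*u + 1.442897)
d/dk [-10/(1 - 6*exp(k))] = -60*exp(k)/(6*exp(k) - 1)^2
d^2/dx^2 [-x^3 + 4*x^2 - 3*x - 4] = 8 - 6*x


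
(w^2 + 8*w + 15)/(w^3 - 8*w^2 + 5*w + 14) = (w^2 + 8*w + 15)/(w^3 - 8*w^2 + 5*w + 14)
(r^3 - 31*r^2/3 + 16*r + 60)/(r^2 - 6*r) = r - 13/3 - 10/r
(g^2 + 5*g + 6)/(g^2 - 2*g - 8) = (g + 3)/(g - 4)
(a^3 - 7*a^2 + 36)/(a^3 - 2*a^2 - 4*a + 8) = (a^2 - 9*a + 18)/(a^2 - 4*a + 4)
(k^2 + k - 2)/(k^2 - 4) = (k - 1)/(k - 2)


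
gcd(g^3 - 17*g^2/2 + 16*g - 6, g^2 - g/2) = g - 1/2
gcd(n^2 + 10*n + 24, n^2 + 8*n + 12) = n + 6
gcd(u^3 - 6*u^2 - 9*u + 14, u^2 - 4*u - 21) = u - 7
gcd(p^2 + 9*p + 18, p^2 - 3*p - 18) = p + 3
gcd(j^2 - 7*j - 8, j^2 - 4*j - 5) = j + 1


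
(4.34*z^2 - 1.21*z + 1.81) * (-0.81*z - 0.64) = -3.5154*z^3 - 1.7975*z^2 - 0.6917*z - 1.1584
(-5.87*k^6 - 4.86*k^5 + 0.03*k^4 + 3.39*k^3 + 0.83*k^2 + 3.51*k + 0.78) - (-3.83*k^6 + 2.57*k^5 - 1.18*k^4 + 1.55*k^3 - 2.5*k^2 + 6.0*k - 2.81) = -2.04*k^6 - 7.43*k^5 + 1.21*k^4 + 1.84*k^3 + 3.33*k^2 - 2.49*k + 3.59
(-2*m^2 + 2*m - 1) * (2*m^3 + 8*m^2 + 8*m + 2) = -4*m^5 - 12*m^4 - 2*m^3 + 4*m^2 - 4*m - 2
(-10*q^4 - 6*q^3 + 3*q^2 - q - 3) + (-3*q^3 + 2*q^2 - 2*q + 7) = -10*q^4 - 9*q^3 + 5*q^2 - 3*q + 4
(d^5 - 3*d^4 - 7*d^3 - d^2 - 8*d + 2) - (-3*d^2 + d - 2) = d^5 - 3*d^4 - 7*d^3 + 2*d^2 - 9*d + 4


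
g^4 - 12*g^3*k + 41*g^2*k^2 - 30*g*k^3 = g*(g - 6*k)*(g - 5*k)*(g - k)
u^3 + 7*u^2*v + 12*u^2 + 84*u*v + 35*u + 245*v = (u + 5)*(u + 7)*(u + 7*v)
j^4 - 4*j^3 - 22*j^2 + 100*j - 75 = (j - 5)*(j - 3)*(j - 1)*(j + 5)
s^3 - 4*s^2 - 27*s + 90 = (s - 6)*(s - 3)*(s + 5)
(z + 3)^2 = z^2 + 6*z + 9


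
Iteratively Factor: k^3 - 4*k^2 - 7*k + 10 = (k - 5)*(k^2 + k - 2) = (k - 5)*(k - 1)*(k + 2)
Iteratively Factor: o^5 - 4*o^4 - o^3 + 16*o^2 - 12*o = (o - 3)*(o^4 - o^3 - 4*o^2 + 4*o) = o*(o - 3)*(o^3 - o^2 - 4*o + 4) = o*(o - 3)*(o - 2)*(o^2 + o - 2) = o*(o - 3)*(o - 2)*(o + 2)*(o - 1)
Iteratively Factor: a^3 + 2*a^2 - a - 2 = (a + 1)*(a^2 + a - 2) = (a + 1)*(a + 2)*(a - 1)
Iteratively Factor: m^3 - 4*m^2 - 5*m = (m + 1)*(m^2 - 5*m) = (m - 5)*(m + 1)*(m)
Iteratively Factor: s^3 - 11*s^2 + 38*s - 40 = (s - 2)*(s^2 - 9*s + 20) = (s - 4)*(s - 2)*(s - 5)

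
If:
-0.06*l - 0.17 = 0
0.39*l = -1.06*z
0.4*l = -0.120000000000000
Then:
No Solution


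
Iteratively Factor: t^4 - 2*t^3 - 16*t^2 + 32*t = (t + 4)*(t^3 - 6*t^2 + 8*t) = (t - 2)*(t + 4)*(t^2 - 4*t) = (t - 4)*(t - 2)*(t + 4)*(t)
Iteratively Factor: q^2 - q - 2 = (q - 2)*(q + 1)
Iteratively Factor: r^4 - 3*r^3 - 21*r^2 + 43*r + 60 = (r + 1)*(r^3 - 4*r^2 - 17*r + 60) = (r - 3)*(r + 1)*(r^2 - r - 20) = (r - 5)*(r - 3)*(r + 1)*(r + 4)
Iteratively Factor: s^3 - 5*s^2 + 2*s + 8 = (s + 1)*(s^2 - 6*s + 8) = (s - 4)*(s + 1)*(s - 2)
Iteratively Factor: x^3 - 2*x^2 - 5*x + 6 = (x + 2)*(x^2 - 4*x + 3) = (x - 1)*(x + 2)*(x - 3)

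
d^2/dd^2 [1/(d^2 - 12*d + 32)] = 2*(-d^2 + 12*d + 4*(d - 6)^2 - 32)/(d^2 - 12*d + 32)^3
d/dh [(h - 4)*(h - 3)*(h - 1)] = 3*h^2 - 16*h + 19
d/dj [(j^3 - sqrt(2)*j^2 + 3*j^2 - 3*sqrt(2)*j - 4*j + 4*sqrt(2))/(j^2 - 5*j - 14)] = (j^4 - 10*j^3 - 53*j^2 + 8*sqrt(2)*j^2 - 84*j + 20*sqrt(2)*j + 56 + 62*sqrt(2))/(j^4 - 10*j^3 - 3*j^2 + 140*j + 196)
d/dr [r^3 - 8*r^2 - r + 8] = 3*r^2 - 16*r - 1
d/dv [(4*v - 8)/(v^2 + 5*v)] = 4*(-v^2 + 4*v + 10)/(v^2*(v^2 + 10*v + 25))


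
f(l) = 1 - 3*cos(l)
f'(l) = 3*sin(l)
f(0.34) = -1.83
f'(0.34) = 1.00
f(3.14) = 4.00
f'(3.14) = 0.00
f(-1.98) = 2.19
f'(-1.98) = -2.75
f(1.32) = 0.26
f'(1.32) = 2.91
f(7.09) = -1.08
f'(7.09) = 2.17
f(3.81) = 3.35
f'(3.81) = -1.86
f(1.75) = 1.53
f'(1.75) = 2.95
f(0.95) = -0.75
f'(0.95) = 2.44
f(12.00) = -1.53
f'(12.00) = -1.61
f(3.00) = 3.97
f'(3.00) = 0.42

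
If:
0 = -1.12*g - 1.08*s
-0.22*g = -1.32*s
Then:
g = 0.00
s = 0.00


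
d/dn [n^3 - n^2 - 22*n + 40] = 3*n^2 - 2*n - 22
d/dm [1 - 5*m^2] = -10*m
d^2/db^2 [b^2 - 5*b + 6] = 2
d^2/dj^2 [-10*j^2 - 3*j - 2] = -20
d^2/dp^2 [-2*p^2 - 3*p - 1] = -4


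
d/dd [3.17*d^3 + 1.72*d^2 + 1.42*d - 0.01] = 9.51*d^2 + 3.44*d + 1.42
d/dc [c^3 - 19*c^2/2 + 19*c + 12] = 3*c^2 - 19*c + 19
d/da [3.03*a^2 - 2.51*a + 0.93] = 6.06*a - 2.51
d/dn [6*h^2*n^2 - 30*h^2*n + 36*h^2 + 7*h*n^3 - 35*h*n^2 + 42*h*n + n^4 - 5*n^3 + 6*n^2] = 12*h^2*n - 30*h^2 + 21*h*n^2 - 70*h*n + 42*h + 4*n^3 - 15*n^2 + 12*n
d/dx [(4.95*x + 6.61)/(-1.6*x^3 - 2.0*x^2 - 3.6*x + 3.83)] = (15.84*x^3 + 41.628*x^2 + 26.44*x + 42.7545)/(2.56*x^6 + 6.4*x^5 + 15.52*x^4 + 2.144*x^3 - 2.36*x^2 - 27.576*x + 14.6689)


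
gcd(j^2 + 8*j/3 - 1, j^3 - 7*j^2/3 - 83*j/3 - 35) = j + 3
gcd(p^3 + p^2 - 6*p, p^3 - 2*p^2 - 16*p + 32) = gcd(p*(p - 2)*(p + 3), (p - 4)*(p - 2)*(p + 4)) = p - 2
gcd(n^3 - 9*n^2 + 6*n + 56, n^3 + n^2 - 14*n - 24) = n^2 - 2*n - 8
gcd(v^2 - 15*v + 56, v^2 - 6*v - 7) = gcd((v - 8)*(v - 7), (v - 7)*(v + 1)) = v - 7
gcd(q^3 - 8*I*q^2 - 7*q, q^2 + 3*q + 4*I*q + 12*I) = 1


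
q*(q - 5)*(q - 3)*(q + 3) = q^4 - 5*q^3 - 9*q^2 + 45*q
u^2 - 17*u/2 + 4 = (u - 8)*(u - 1/2)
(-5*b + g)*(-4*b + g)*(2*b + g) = 40*b^3 + 2*b^2*g - 7*b*g^2 + g^3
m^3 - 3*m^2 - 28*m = m*(m - 7)*(m + 4)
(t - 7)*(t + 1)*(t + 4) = t^3 - 2*t^2 - 31*t - 28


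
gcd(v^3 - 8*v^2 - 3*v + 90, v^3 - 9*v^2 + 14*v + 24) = v - 6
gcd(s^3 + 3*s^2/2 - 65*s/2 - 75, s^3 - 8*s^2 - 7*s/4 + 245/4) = s + 5/2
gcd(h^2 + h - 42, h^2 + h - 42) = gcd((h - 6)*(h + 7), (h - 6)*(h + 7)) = h^2 + h - 42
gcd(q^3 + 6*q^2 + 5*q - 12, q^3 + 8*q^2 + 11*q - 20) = q^2 + 3*q - 4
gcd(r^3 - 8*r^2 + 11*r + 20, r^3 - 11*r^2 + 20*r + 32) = r^2 - 3*r - 4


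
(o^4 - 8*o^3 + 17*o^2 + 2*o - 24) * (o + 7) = o^5 - o^4 - 39*o^3 + 121*o^2 - 10*o - 168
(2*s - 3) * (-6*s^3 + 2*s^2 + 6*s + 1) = -12*s^4 + 22*s^3 + 6*s^2 - 16*s - 3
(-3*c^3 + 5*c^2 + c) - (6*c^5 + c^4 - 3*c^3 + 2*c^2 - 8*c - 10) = -6*c^5 - c^4 + 3*c^2 + 9*c + 10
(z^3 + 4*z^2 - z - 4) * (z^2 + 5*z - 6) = z^5 + 9*z^4 + 13*z^3 - 33*z^2 - 14*z + 24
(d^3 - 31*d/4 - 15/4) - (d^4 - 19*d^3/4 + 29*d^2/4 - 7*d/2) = -d^4 + 23*d^3/4 - 29*d^2/4 - 17*d/4 - 15/4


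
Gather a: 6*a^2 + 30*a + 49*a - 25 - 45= 6*a^2 + 79*a - 70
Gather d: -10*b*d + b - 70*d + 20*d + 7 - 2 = b + d*(-10*b - 50) + 5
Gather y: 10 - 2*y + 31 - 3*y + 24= 65 - 5*y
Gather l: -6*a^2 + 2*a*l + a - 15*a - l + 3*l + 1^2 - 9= -6*a^2 - 14*a + l*(2*a + 2) - 8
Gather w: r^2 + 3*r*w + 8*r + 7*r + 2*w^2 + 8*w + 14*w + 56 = r^2 + 15*r + 2*w^2 + w*(3*r + 22) + 56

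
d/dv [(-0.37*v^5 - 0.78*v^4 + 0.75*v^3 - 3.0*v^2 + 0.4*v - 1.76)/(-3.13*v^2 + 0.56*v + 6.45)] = (3.4743*v^6 + 4.054*v^5 - 15.5904*v^4 - 19.284*v^3 + 14.0845*v^2 - 49.7176*v + 3.5656)/(9.7969*v^4 - 3.5056*v^3 - 40.0634*v^2 + 7.224*v + 41.6025)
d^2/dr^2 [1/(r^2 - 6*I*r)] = 2*(-r*(r - 6*I) + 4*(r - 3*I)^2)/(r^3*(r - 6*I)^3)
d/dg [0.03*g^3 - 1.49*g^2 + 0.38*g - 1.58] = 0.09*g^2 - 2.98*g + 0.38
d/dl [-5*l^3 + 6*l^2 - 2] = 3*l*(4 - 5*l)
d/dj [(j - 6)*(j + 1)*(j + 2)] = 3*j^2 - 6*j - 16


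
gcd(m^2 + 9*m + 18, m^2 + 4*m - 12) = m + 6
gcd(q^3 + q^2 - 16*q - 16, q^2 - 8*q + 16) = q - 4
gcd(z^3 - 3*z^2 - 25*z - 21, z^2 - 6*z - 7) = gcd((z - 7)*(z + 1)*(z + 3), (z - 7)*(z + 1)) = z^2 - 6*z - 7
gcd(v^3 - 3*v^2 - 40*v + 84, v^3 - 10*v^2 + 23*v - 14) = v^2 - 9*v + 14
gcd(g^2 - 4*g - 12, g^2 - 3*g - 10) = g + 2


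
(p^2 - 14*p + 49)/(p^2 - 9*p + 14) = (p - 7)/(p - 2)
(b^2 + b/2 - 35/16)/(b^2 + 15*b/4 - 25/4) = (b + 7/4)/(b + 5)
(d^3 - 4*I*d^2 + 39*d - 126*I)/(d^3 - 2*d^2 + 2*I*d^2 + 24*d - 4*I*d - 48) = (d^2 - 10*I*d - 21)/(d^2 + d*(-2 - 4*I) + 8*I)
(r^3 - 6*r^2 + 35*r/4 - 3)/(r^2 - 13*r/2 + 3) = (r^2 - 11*r/2 + 6)/(r - 6)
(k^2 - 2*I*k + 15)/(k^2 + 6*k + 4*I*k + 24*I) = (k^2 - 2*I*k + 15)/(k^2 + k*(6 + 4*I) + 24*I)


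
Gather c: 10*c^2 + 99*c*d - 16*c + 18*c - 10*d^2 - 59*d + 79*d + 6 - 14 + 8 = 10*c^2 + c*(99*d + 2) - 10*d^2 + 20*d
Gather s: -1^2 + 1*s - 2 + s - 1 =2*s - 4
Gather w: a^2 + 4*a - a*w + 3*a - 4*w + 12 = a^2 + 7*a + w*(-a - 4) + 12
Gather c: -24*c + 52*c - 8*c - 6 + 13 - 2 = 20*c + 5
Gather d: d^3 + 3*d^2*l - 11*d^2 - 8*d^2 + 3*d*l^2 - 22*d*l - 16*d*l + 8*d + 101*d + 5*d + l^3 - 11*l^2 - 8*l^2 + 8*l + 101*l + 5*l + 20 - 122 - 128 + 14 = d^3 + d^2*(3*l - 19) + d*(3*l^2 - 38*l + 114) + l^3 - 19*l^2 + 114*l - 216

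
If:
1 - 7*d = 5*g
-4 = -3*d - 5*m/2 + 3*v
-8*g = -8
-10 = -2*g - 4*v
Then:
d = -4/7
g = 1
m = 164/35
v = 2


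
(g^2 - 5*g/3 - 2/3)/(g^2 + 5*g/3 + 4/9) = 3*(g - 2)/(3*g + 4)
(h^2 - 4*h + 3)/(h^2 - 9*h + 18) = (h - 1)/(h - 6)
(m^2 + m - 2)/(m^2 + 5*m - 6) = (m + 2)/(m + 6)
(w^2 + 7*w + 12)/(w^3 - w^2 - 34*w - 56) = (w + 3)/(w^2 - 5*w - 14)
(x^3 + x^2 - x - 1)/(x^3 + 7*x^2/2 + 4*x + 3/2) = 2*(x - 1)/(2*x + 3)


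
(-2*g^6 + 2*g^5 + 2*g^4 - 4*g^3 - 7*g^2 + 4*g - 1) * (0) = 0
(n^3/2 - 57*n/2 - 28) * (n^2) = n^5/2 - 57*n^3/2 - 28*n^2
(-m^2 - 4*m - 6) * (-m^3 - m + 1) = m^5 + 4*m^4 + 7*m^3 + 3*m^2 + 2*m - 6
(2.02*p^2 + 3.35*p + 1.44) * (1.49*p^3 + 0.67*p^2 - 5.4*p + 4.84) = 3.0098*p^5 + 6.3449*p^4 - 6.5179*p^3 - 7.3484*p^2 + 8.438*p + 6.9696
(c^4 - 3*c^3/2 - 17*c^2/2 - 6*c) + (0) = c^4 - 3*c^3/2 - 17*c^2/2 - 6*c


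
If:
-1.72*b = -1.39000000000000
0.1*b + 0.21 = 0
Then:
No Solution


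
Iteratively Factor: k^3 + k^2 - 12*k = (k - 3)*(k^2 + 4*k) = k*(k - 3)*(k + 4)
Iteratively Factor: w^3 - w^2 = (w)*(w^2 - w) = w^2*(w - 1)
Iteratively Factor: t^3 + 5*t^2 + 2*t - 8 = (t + 2)*(t^2 + 3*t - 4) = (t + 2)*(t + 4)*(t - 1)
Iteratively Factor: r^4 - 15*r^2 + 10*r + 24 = (r + 4)*(r^3 - 4*r^2 + r + 6) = (r + 1)*(r + 4)*(r^2 - 5*r + 6) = (r - 3)*(r + 1)*(r + 4)*(r - 2)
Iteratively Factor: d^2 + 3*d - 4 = (d - 1)*(d + 4)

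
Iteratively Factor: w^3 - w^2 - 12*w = (w)*(w^2 - w - 12) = w*(w + 3)*(w - 4)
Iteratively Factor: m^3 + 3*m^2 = (m)*(m^2 + 3*m) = m^2*(m + 3)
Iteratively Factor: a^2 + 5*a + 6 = (a + 3)*(a + 2)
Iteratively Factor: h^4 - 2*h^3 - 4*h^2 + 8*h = (h)*(h^3 - 2*h^2 - 4*h + 8) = h*(h + 2)*(h^2 - 4*h + 4) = h*(h - 2)*(h + 2)*(h - 2)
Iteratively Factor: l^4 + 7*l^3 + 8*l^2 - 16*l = (l + 4)*(l^3 + 3*l^2 - 4*l) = (l - 1)*(l + 4)*(l^2 + 4*l) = (l - 1)*(l + 4)^2*(l)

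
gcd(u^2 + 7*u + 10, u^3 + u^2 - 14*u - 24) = u + 2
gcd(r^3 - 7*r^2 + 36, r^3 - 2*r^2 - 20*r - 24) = r^2 - 4*r - 12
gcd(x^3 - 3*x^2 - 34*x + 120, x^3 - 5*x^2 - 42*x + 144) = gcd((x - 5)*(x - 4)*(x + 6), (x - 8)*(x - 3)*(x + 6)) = x + 6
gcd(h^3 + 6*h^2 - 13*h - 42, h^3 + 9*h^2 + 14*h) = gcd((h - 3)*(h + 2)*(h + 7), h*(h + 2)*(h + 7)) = h^2 + 9*h + 14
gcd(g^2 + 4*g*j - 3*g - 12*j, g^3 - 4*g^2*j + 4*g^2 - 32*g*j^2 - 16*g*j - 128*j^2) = g + 4*j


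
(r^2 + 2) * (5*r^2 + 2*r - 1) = 5*r^4 + 2*r^3 + 9*r^2 + 4*r - 2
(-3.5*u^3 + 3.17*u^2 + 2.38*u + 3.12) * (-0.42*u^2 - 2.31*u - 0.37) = 1.47*u^5 + 6.7536*u^4 - 7.0273*u^3 - 7.9811*u^2 - 8.0878*u - 1.1544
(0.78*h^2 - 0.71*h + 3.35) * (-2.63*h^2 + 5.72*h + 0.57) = -2.0514*h^4 + 6.3289*h^3 - 12.4271*h^2 + 18.7573*h + 1.9095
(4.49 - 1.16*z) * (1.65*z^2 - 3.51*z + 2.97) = -1.914*z^3 + 11.4801*z^2 - 19.2051*z + 13.3353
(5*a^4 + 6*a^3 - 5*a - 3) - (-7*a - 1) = 5*a^4 + 6*a^3 + 2*a - 2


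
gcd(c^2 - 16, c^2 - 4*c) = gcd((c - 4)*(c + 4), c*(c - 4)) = c - 4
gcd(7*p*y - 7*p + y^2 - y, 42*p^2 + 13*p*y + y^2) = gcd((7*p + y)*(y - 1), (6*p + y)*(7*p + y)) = 7*p + y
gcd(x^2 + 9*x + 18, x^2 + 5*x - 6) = x + 6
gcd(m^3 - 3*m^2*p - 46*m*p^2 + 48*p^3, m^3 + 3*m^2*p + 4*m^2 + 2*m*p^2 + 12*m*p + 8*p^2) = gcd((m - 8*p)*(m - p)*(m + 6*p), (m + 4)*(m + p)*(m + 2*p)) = 1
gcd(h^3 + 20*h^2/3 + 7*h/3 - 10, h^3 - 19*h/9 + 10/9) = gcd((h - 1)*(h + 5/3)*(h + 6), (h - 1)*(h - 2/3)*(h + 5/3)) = h^2 + 2*h/3 - 5/3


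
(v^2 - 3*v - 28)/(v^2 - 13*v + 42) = (v + 4)/(v - 6)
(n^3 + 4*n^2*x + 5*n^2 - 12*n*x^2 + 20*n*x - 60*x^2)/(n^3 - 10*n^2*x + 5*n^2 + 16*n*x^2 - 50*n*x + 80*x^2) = (-n - 6*x)/(-n + 8*x)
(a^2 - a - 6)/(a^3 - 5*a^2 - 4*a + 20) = (a - 3)/(a^2 - 7*a + 10)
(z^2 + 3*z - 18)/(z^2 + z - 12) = (z + 6)/(z + 4)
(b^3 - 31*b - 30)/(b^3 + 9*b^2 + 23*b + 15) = (b - 6)/(b + 3)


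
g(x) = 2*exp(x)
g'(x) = 2*exp(x)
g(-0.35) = 1.41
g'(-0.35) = 1.41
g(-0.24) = 1.57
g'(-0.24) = 1.57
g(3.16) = 47.14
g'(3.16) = 47.14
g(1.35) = 7.71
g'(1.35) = 7.71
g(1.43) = 8.36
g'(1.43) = 8.36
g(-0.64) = 1.05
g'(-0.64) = 1.05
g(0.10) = 2.21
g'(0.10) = 2.21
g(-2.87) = 0.11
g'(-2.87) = 0.11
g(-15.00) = 0.00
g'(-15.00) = 0.00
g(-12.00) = 0.00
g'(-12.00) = 0.00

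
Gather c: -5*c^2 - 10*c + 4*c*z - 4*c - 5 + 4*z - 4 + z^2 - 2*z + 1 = -5*c^2 + c*(4*z - 14) + z^2 + 2*z - 8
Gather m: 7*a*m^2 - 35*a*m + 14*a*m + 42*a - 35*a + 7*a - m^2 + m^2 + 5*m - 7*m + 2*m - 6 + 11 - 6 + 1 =7*a*m^2 - 21*a*m + 14*a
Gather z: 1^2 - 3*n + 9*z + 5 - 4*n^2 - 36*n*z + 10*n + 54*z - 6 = -4*n^2 + 7*n + z*(63 - 36*n)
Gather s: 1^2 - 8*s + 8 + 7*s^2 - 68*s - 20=7*s^2 - 76*s - 11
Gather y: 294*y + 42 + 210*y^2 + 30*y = 210*y^2 + 324*y + 42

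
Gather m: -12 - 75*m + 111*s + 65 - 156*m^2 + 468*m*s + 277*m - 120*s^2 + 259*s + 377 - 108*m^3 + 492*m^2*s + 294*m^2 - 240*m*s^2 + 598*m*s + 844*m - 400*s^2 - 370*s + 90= -108*m^3 + m^2*(492*s + 138) + m*(-240*s^2 + 1066*s + 1046) - 520*s^2 + 520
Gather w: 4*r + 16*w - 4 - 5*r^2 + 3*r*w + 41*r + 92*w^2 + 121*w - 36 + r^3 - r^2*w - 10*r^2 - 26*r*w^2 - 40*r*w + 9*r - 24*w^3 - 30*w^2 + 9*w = r^3 - 15*r^2 + 54*r - 24*w^3 + w^2*(62 - 26*r) + w*(-r^2 - 37*r + 146) - 40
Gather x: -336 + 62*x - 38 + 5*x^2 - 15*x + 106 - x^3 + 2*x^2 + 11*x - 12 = -x^3 + 7*x^2 + 58*x - 280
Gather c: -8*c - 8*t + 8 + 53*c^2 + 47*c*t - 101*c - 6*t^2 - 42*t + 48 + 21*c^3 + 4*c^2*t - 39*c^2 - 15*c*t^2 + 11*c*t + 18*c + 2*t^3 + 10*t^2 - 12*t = 21*c^3 + c^2*(4*t + 14) + c*(-15*t^2 + 58*t - 91) + 2*t^3 + 4*t^2 - 62*t + 56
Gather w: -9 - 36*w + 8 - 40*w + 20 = 19 - 76*w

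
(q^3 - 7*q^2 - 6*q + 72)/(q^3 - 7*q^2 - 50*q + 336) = (q^2 - q - 12)/(q^2 - q - 56)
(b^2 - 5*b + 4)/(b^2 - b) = (b - 4)/b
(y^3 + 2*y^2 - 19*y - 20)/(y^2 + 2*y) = (y^3 + 2*y^2 - 19*y - 20)/(y*(y + 2))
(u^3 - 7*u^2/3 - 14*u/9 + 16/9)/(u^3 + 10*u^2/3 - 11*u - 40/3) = (u - 2/3)/(u + 5)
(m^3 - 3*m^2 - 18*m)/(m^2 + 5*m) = (m^2 - 3*m - 18)/(m + 5)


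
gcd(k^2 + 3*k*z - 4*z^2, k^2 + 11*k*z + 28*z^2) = k + 4*z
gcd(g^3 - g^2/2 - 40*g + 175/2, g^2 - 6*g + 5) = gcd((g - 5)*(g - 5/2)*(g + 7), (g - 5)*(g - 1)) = g - 5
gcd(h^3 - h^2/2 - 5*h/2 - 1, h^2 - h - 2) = h^2 - h - 2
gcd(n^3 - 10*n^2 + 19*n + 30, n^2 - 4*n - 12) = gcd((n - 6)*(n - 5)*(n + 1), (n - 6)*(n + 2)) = n - 6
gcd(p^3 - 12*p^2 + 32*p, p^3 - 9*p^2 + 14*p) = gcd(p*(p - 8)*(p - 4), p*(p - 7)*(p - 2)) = p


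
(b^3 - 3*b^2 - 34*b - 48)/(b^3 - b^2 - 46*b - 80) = (b + 3)/(b + 5)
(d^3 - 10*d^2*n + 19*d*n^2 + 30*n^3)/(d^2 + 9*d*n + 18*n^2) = (d^3 - 10*d^2*n + 19*d*n^2 + 30*n^3)/(d^2 + 9*d*n + 18*n^2)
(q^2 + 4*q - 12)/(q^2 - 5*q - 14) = (-q^2 - 4*q + 12)/(-q^2 + 5*q + 14)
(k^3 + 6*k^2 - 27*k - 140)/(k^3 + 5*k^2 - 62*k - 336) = (k^2 - k - 20)/(k^2 - 2*k - 48)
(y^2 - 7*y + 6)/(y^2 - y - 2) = (-y^2 + 7*y - 6)/(-y^2 + y + 2)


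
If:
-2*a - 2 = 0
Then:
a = -1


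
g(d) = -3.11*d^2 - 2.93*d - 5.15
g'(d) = -6.22*d - 2.93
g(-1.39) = -7.09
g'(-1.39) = 5.72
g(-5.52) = -83.74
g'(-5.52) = 31.40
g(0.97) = -10.92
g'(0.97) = -8.96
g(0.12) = -5.55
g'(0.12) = -3.68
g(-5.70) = -89.49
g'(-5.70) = 32.52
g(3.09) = -43.90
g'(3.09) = -22.15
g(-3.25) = -28.48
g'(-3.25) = 17.28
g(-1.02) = -5.40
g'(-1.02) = 3.41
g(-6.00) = -99.53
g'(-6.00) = 34.39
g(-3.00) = -24.35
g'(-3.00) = 15.73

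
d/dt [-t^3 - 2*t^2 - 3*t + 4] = -3*t^2 - 4*t - 3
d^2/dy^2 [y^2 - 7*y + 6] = 2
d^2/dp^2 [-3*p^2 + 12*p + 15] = -6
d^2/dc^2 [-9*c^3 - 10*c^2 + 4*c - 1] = -54*c - 20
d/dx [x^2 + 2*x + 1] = 2*x + 2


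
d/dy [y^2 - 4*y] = 2*y - 4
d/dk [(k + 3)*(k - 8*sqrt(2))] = 2*k - 8*sqrt(2) + 3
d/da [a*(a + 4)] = 2*a + 4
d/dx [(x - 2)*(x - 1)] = 2*x - 3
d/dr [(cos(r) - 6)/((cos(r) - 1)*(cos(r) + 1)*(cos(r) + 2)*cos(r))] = (3*cos(r)^4 - 20*cos(r)^3 - 37*cos(r)^2 + 12*cos(r) + 12)/((cos(r) + 2)^2*sin(r)^3*cos(r)^2)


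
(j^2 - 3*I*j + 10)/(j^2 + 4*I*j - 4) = (j - 5*I)/(j + 2*I)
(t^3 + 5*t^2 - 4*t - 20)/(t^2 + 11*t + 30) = (t^2 - 4)/(t + 6)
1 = 1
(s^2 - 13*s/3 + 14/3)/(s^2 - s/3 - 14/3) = (s - 2)/(s + 2)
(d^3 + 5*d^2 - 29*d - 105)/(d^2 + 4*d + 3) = (d^2 + 2*d - 35)/(d + 1)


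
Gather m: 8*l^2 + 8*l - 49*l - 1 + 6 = 8*l^2 - 41*l + 5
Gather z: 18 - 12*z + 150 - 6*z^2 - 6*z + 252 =-6*z^2 - 18*z + 420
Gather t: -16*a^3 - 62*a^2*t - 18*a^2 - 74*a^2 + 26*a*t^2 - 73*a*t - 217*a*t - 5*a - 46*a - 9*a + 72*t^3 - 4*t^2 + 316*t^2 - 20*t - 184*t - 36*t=-16*a^3 - 92*a^2 - 60*a + 72*t^3 + t^2*(26*a + 312) + t*(-62*a^2 - 290*a - 240)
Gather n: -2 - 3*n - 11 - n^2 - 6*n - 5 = -n^2 - 9*n - 18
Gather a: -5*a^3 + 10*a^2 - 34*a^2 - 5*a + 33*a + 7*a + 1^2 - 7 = -5*a^3 - 24*a^2 + 35*a - 6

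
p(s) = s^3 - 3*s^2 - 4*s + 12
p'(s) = 3*s^2 - 6*s - 4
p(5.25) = 53.02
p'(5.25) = 47.19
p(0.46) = 9.62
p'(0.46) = -6.13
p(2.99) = -0.05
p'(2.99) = 4.88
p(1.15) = 4.95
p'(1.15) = -6.93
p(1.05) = 5.65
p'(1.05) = -6.99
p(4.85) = 36.12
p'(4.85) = 37.47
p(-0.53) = 13.13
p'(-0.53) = 0.02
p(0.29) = 10.61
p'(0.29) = -5.49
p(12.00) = 1260.00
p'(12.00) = 356.00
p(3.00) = 0.00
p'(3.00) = 5.00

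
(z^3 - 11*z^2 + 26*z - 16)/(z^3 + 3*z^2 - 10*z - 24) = (z^3 - 11*z^2 + 26*z - 16)/(z^3 + 3*z^2 - 10*z - 24)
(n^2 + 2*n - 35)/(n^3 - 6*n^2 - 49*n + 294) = (n - 5)/(n^2 - 13*n + 42)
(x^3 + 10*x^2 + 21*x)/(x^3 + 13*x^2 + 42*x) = (x + 3)/(x + 6)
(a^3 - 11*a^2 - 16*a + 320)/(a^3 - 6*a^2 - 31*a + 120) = (a - 8)/(a - 3)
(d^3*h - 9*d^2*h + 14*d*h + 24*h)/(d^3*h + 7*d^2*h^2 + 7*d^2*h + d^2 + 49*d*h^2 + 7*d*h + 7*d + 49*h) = h*(d^3 - 9*d^2 + 14*d + 24)/(d^3*h + 7*d^2*h^2 + 7*d^2*h + d^2 + 49*d*h^2 + 7*d*h + 7*d + 49*h)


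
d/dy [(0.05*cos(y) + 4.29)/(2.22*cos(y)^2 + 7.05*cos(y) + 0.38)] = (0.111*cos(y)^2 + 19.0476*cos(y) + 30.2255)*sin(y)/(4.9284*cos(y)^4 + 31.302*cos(y)^3 + 51.3897*cos(y)^2 + 5.358*cos(y) + 0.1444)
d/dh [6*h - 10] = 6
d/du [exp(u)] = exp(u)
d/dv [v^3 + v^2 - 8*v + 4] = 3*v^2 + 2*v - 8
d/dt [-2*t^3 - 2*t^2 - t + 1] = -6*t^2 - 4*t - 1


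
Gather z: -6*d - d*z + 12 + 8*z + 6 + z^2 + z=-6*d + z^2 + z*(9 - d) + 18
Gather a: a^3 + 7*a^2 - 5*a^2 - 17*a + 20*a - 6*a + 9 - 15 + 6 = a^3 + 2*a^2 - 3*a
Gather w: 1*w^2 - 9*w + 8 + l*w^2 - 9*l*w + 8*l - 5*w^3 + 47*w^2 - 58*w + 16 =8*l - 5*w^3 + w^2*(l + 48) + w*(-9*l - 67) + 24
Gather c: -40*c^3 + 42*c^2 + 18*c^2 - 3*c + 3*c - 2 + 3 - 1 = -40*c^3 + 60*c^2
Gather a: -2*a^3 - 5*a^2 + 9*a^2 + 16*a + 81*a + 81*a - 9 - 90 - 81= -2*a^3 + 4*a^2 + 178*a - 180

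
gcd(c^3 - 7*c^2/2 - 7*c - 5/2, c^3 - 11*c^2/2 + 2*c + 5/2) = c^2 - 9*c/2 - 5/2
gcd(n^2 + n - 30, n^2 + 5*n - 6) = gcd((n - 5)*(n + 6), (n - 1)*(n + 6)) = n + 6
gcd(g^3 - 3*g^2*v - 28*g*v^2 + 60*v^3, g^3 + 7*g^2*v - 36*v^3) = -g + 2*v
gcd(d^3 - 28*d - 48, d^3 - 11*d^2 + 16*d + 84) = d^2 - 4*d - 12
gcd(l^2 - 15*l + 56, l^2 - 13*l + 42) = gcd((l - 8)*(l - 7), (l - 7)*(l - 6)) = l - 7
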